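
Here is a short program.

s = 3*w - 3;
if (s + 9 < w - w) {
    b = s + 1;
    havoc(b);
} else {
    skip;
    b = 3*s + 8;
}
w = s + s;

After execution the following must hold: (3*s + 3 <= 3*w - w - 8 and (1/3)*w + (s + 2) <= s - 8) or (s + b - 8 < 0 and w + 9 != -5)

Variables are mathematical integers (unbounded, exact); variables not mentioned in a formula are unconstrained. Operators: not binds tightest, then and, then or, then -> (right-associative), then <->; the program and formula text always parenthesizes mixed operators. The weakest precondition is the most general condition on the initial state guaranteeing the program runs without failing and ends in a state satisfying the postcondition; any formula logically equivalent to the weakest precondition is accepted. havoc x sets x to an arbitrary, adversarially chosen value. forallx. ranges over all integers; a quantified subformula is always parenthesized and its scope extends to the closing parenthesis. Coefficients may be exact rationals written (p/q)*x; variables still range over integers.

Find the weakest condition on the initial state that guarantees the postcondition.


Working backward. After the program, the postcondition (3*s + 3 <= 3*w - w - 8 and (1/3)*w + (s + 2) <= s - 8) or (s + b - 8 < 0 and w + 9 != -5) must hold; in canonical form it is (3*s <= 2*w - 11 and (1/3)*w <= -10) or (b + s < 8 and w != -14).
Before w := s + s: (s >= 11 and (2/3)*s <= -10) or (b + s < 8 and 2*s != -14)
Then branch requires forall b_1. ((s >= 11 and (2/3)*s <= -10) or (b_1 + s < 8 and 2*s != -14)); else branch requires (s >= 11 and (2/3)*s <= -10) or (4*s < 0 and 2*s != -14).
Before the if: (s < -9 -> (forall b_1. ((s >= 11 and (2/3)*s <= -10) or (b_1 + s < 8 and 2*s != -14)))) and ((not (s < -9)) -> ((s >= 11 and (2/3)*s <= -10) or (4*s < 0 and 2*s != -14)))
Before s := 3*w - 3: (3*w < -6 -> (forall b_1. ((3*w >= 14 and 2*w <= -8) or (b_1 + 3*w < 11 and 6*w != -8)))) and ((not (3*w < -6)) -> ((3*w >= 14 and 2*w <= -8) or (12*w < 12 and 6*w != -8)))
Answer: WP = (3*w < -6 -> (forall b_1. ((3*w >= 14 and 2*w <= -8) or (b_1 + 3*w < 11 and 6*w != -8)))) and ((not (3*w < -6)) -> ((3*w >= 14 and 2*w <= -8) or (12*w < 12 and 6*w != -8)))


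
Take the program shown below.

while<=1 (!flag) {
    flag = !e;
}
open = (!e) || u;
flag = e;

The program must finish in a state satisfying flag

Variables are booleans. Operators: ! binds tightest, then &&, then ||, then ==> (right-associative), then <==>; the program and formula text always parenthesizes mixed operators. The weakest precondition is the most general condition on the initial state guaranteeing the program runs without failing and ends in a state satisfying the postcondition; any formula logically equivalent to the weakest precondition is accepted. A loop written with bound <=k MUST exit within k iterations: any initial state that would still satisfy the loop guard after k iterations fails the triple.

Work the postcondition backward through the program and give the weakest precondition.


Working backward. After the program, flag must hold.
Before flag := e: e
Before open := (!e) || u: e
Before the loop (bound <=1), unroll the exhaustion recursion (WP_0 = exit-now case; WP_j = one more guarded iteration, up to j = 1):
  WP_0: flag && e
  WP_1: flag && (flag ==> e)
So before the loop: flag && (flag ==> e)
Answer: WP = flag && (flag ==> e)


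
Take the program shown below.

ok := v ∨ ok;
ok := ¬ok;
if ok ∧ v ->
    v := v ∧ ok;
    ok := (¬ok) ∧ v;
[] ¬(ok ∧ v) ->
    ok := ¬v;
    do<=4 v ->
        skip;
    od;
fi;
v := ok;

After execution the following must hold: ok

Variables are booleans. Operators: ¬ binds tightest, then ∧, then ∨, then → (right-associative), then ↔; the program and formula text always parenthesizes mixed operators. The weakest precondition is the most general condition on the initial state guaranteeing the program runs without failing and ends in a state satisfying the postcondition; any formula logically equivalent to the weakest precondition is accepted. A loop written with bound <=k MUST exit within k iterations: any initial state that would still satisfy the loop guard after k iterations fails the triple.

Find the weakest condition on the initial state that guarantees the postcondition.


Working backward. After the program, ok must hold.
Before v := ok: ok
Then branch requires false; else branch requires v → (v → (v → (v → (¬v)))).
Before the if: (¬(ok ∧ v)) ∧ ((¬(ok ∧ v)) → (v → (v → (v → (v → (¬v))))))
Before ok := ¬ok: (¬((¬ok) ∧ v)) ∧ ((¬((¬ok) ∧ v)) → (v → (v → (v → (v → (¬v))))))
Before ok := v ∨ ok: (¬((¬(v ∨ ok)) ∧ v)) ∧ ((¬((¬(v ∨ ok)) ∧ v)) → (v → (v → (v → (v → (¬v))))))
Answer: WP = (¬((¬(v ∨ ok)) ∧ v)) ∧ ((¬((¬(v ∨ ok)) ∧ v)) → (v → (v → (v → (v → (¬v))))))


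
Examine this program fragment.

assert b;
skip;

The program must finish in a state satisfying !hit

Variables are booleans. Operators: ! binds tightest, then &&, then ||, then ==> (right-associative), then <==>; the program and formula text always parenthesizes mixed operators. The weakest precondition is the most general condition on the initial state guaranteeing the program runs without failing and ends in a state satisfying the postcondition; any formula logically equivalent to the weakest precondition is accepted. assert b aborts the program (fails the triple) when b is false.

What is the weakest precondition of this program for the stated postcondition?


Working backward. After the program, !hit must hold.
Before skip: !hit
Before assert b: b && (!hit)
Answer: WP = b && (!hit)


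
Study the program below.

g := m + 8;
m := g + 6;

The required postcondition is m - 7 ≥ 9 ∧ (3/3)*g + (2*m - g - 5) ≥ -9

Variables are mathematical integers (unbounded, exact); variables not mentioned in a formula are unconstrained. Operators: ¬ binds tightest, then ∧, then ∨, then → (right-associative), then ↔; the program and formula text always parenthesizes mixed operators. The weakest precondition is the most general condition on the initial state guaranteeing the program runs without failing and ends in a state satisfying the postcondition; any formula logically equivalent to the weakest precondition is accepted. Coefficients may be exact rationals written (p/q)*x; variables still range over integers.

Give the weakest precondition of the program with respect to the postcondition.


Working backward. After the program, the postcondition m - 7 ≥ 9 ∧ (3/3)*g + (2*m - g - 5) ≥ -9 must hold; in canonical form it is m ≥ 16 ∧ 2*m ≥ -4.
Before m := g + 6: g ≥ 10 ∧ 2*g ≥ -16
Before g := m + 8: m ≥ 2 ∧ 2*m ≥ -32
Answer: WP = m ≥ 2 ∧ 2*m ≥ -32


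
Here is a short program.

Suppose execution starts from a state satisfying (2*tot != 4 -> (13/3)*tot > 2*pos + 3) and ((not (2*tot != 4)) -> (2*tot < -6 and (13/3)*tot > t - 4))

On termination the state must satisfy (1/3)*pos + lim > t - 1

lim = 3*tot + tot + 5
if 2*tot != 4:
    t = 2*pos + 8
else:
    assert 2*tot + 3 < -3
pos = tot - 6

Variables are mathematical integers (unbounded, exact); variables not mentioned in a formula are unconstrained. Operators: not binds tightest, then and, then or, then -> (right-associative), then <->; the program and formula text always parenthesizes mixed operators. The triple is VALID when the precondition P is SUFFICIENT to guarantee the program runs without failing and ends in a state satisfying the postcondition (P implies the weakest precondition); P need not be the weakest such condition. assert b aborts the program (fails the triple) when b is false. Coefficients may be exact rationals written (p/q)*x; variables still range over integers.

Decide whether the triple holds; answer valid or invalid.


Working backward. After the program, the postcondition (1/3)*pos + lim > t - 1 must hold; in canonical form it is lim + (1/3)*pos > t - 1.
Before pos := tot - 6: lim + (1/3)*tot > t + 1
Then branch requires lim + (1/3)*tot > 2*pos + 9; else branch requires 2*tot < -6 and lim + (1/3)*tot > t + 1.
Before the if: (2*tot != 4 -> lim + (1/3)*tot > 2*pos + 9) and ((not (2*tot != 4)) -> (2*tot < -6 and lim + (1/3)*tot > t + 1))
Before lim := 3*tot + tot + 5: (2*tot != 4 -> (13/3)*tot > 2*pos + 4) and ((not (2*tot != 4)) -> (2*tot < -6 and (13/3)*tot > t - 4))
The weakest precondition is (2*tot != 4 -> (13/3)*tot > 2*pos + 4) and ((not (2*tot != 4)) -> (2*tot < -6 and (13/3)*tot > t - 4)).
Check whether (2*tot != 4 -> (13/3)*tot > 2*pos + 3) and ((not (2*tot != 4)) -> (2*tot < -6 and (13/3)*tot > t - 4)) implies it.
Countermodel: at the initial state pos = 7, t = 0, tot = 4, the precondition holds but the weakest precondition fails.
Answer: invalid


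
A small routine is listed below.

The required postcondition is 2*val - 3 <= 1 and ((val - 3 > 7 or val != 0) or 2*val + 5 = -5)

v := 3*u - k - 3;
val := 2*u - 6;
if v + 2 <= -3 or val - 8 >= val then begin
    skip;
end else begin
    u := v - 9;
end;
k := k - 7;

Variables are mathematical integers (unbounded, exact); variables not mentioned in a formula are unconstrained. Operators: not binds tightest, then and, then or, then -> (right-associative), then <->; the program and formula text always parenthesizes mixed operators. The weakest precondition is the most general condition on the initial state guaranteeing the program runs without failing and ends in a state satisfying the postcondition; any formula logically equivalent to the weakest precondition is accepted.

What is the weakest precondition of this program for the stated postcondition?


Working backward. After the program, the postcondition 2*val - 3 <= 1 and ((val - 3 > 7 or val != 0) or 2*val + 5 = -5) must hold; in canonical form it is 2*val <= 4 and (val > 10 or val != 0 or 2*val = -10).
Before k := k - 7: 2*val <= 4 and (val > 10 or val != 0 or 2*val = -10)
Then branch requires 2*val <= 4 and (val > 10 or val != 0 or 2*val = -10); else branch requires 2*val <= 4 and (val > 10 or val != 0 or 2*val = -10).
Before the if: (v <= -5 -> (2*val <= 4 and (val > 10 or val != 0 or 2*val = -10))) and ((not (v <= -5)) -> (2*val <= 4 and (val > 10 or val != 0 or 2*val = -10)))
Before val := 2*u - 6: (v <= -5 -> (4*u <= 16 and (2*u > 16 or 2*u != 6 or 4*u = 2))) and ((not (v <= -5)) -> (4*u <= 16 and (2*u > 16 or 2*u != 6 or 4*u = 2)))
Before v := 3*u - k - 3: (3*u <= k - 2 -> (4*u <= 16 and (2*u > 16 or 2*u != 6 or 4*u = 2))) and ((not (3*u <= k - 2)) -> (4*u <= 16 and (2*u > 16 or 2*u != 6 or 4*u = 2)))
Answer: WP = (3*u <= k - 2 -> (4*u <= 16 and (2*u > 16 or 2*u != 6 or 4*u = 2))) and ((not (3*u <= k - 2)) -> (4*u <= 16 and (2*u > 16 or 2*u != 6 or 4*u = 2)))


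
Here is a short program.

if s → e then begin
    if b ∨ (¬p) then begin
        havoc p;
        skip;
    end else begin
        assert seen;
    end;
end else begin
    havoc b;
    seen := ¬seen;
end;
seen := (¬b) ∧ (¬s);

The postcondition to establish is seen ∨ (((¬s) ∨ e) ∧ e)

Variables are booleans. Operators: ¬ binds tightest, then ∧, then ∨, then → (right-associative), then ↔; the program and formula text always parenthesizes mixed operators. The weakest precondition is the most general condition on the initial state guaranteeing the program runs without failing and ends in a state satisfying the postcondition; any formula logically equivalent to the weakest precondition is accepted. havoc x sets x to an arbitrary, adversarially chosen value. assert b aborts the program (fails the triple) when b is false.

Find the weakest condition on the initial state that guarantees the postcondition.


Working backward. After the program, seen ∨ (((¬s) ∨ e) ∧ e) must hold.
Before seen := (¬b) ∧ (¬s): ((¬b) ∧ (¬s)) ∨ (((¬s) ∨ e) ∧ e)
Then branch requires ((b ∨ (¬p)) → (((¬b) ∧ (¬s)) ∨ (((¬s) ∨ e) ∧ e))) ∧ ((¬(b ∨ (¬p))) → (seen ∧ (((¬b) ∧ (¬s)) ∨ (((¬s) ∨ e) ∧ e)))); else branch requires ((¬s) ∨ e) ∧ e ∧ ((¬s) ∨ (((¬s) ∨ e) ∧ e)).
Before the if: ((s → e) → (((b ∨ (¬p)) → (((¬b) ∧ (¬s)) ∨ (((¬s) ∨ e) ∧ e))) ∧ ((¬(b ∨ (¬p))) → (seen ∧ (((¬b) ∧ (¬s)) ∨ (((¬s) ∨ e) ∧ e)))))) ∧ ((¬(s → e)) → (((¬s) ∨ e) ∧ e ∧ ((¬s) ∨ (((¬s) ∨ e) ∧ e))))
Answer: WP = ((s → e) → (((b ∨ (¬p)) → (((¬b) ∧ (¬s)) ∨ (((¬s) ∨ e) ∧ e))) ∧ ((¬(b ∨ (¬p))) → (seen ∧ (((¬b) ∧ (¬s)) ∨ (((¬s) ∨ e) ∧ e)))))) ∧ ((¬(s → e)) → (((¬s) ∨ e) ∧ e ∧ ((¬s) ∨ (((¬s) ∨ e) ∧ e))))


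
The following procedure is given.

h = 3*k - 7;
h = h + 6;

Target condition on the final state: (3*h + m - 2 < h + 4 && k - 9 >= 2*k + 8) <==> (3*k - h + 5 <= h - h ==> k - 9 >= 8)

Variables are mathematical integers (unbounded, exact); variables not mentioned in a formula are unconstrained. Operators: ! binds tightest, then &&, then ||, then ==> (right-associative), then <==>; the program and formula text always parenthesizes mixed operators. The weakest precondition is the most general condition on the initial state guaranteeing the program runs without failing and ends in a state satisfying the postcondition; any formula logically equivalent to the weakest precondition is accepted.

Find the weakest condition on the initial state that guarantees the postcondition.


Working backward. After the program, the postcondition (3*h + m - 2 < h + 4 && k - 9 >= 2*k + 8) <==> (3*k - h + 5 <= h - h ==> k - 9 >= 8) must hold; in canonical form it is (2*h + m < 6 && k <= -17) <==> (3*k <= h - 5 ==> k >= 17).
Before h := h + 6: (2*h + m < -6 && k <= -17) <==> (3*k <= h + 1 ==> k >= 17)
Before h := 3*k - 7: 6*k + m < 8 && k <= -17
Answer: WP = 6*k + m < 8 && k <= -17


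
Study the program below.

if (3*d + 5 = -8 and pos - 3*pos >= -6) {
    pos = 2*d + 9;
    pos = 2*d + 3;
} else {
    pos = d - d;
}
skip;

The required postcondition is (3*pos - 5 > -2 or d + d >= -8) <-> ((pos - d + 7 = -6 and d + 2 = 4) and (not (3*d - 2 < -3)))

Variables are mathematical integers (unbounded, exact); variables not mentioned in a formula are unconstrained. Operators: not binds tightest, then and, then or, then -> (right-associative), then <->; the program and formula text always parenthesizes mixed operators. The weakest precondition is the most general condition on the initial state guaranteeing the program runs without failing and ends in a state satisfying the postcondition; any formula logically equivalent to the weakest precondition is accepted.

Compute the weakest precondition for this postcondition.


Working backward. After the program, the postcondition (3*pos - 5 > -2 or d + d >= -8) <-> ((pos - d + 7 = -6 and d + 2 = 4) and (not (3*d - 2 < -3))) must hold; in canonical form it is (3*pos > 3 or 2*d >= -8) <-> (pos = d - 13 and d = 2 and (not (3*d < -1))).
Before skip: (3*pos > 3 or 2*d >= -8) <-> (pos = d - 13 and d = 2 and (not (3*d < -1)))
Then branch requires (6*d > -6 or 2*d >= -8) <-> (d = -16 and d = 2 and (not (3*d < -1))); else branch requires 2*d >= -8 <-> (d = 13 and d = 2 and (not (3*d < -1))).
Before the if: ((3*d = -13 and 2*pos <= 6) -> ((6*d > -6 or 2*d >= -8) <-> (d = -16 and d = 2 and (not (3*d < -1))))) and ((not (3*d = -13 and 2*pos <= 6)) -> (2*d >= -8 <-> (d = 13 and d = 2 and (not (3*d < -1)))))
Answer: WP = ((3*d = -13 and 2*pos <= 6) -> ((6*d > -6 or 2*d >= -8) <-> (d = -16 and d = 2 and (not (3*d < -1))))) and ((not (3*d = -13 and 2*pos <= 6)) -> (2*d >= -8 <-> (d = 13 and d = 2 and (not (3*d < -1)))))


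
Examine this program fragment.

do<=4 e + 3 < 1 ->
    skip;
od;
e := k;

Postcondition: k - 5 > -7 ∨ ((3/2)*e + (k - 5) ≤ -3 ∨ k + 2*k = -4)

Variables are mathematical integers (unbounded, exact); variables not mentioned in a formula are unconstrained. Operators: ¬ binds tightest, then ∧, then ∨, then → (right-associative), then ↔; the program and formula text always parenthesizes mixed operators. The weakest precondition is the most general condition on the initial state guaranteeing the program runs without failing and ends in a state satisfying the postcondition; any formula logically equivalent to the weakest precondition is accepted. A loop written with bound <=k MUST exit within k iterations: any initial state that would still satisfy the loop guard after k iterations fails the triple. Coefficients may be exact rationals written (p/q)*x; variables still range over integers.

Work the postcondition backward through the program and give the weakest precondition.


Working backward. After the program, the postcondition k - 5 > -7 ∨ ((3/2)*e + (k - 5) ≤ -3 ∨ k + 2*k = -4) must hold; in canonical form it is k > -2 ∨ (3/2)*e + k ≤ 2 ∨ 3*k = -4.
Before e := k: k > -2 ∨ (5/2)*k ≤ 2 ∨ 3*k = -4
Before the loop (bound <=4), unroll the exhaustion recursion (WP_0 = exit-now case; WP_j = one more guarded iteration, up to j = 4):
  WP_0: (¬(e < -2)) ∧ (k > -2 ∨ (5/2)*k ≤ 2 ∨ 3*k = -4)
  WP_1: (e < -2 → ((¬(e < -2)) ∧ (k > -2 ∨ (5/2)*k ≤ 2 ∨ 3*k = -4))) ∧ ((¬(e < -2)) → (k > -2 ∨ (5/2)*k ≤ 2 ∨ 3*k = -4))
  WP_2: (e < -2 → ((e < -2 → ((¬(e < -2)) ∧ (k > -2 ∨ (5/2)*k ≤ 2 ∨ 3*k = -4))) ∧ ((¬(e < -2)) → (k > -2 ∨ (5/2)*k ≤ 2 ∨ 3*k = -4)))) ∧ ((¬(e < -2)) → (k > -2 ∨ (5/2)*k ≤ 2 ∨ 3*k = -4))
  WP_3: (e < -2 → ((e < -2 → ((e < -2 → ((¬(e < -2)) ∧ (k > -2 ∨ (5/2)*k ≤ 2 ∨ 3*k = -4))) ∧ ((¬(e < -2)) → (k > -2 ∨ (5/2)*k ≤ 2 ∨ 3*k = -4)))) ∧ ((¬(e < -2)) → (k > -2 ∨ (5/2)*k ≤ 2 ∨ 3*k = -4)))) ∧ ((¬(e < -2)) → (k > -2 ∨ (5/2)*k ≤ 2 ∨ 3*k = -4))
  WP_4: (e < -2 → ((e < -2 → ((e < -2 → ((e < -2 → ((¬(e < -2)) ∧ (k > -2 ∨ (5/2)*k ≤ 2 ∨ 3*k = -4))) ∧ ((¬(e < -2)) → (k > -2 ∨ (5/2)*k ≤ 2 ∨ 3*k = -4)))) ∧ ((¬(e < -2)) → (k > -2 ∨ (5/2)*k ≤ 2 ∨ 3*k = -4)))) ∧ ((¬(e < -2)) → (k > -2 ∨ (5/2)*k ≤ 2 ∨ 3*k = -4)))) ∧ ((¬(e < -2)) → (k > -2 ∨ (5/2)*k ≤ 2 ∨ 3*k = -4))
So before the loop: (e < -2 → ((e < -2 → ((e < -2 → ((e < -2 → ((¬(e < -2)) ∧ (k > -2 ∨ (5/2)*k ≤ 2 ∨ 3*k = -4))) ∧ ((¬(e < -2)) → (k > -2 ∨ (5/2)*k ≤ 2 ∨ 3*k = -4)))) ∧ ((¬(e < -2)) → (k > -2 ∨ (5/2)*k ≤ 2 ∨ 3*k = -4)))) ∧ ((¬(e < -2)) → (k > -2 ∨ (5/2)*k ≤ 2 ∨ 3*k = -4)))) ∧ ((¬(e < -2)) → (k > -2 ∨ (5/2)*k ≤ 2 ∨ 3*k = -4))
Answer: WP = (e < -2 → ((e < -2 → ((e < -2 → ((e < -2 → ((¬(e < -2)) ∧ (k > -2 ∨ (5/2)*k ≤ 2 ∨ 3*k = -4))) ∧ ((¬(e < -2)) → (k > -2 ∨ (5/2)*k ≤ 2 ∨ 3*k = -4)))) ∧ ((¬(e < -2)) → (k > -2 ∨ (5/2)*k ≤ 2 ∨ 3*k = -4)))) ∧ ((¬(e < -2)) → (k > -2 ∨ (5/2)*k ≤ 2 ∨ 3*k = -4)))) ∧ ((¬(e < -2)) → (k > -2 ∨ (5/2)*k ≤ 2 ∨ 3*k = -4))


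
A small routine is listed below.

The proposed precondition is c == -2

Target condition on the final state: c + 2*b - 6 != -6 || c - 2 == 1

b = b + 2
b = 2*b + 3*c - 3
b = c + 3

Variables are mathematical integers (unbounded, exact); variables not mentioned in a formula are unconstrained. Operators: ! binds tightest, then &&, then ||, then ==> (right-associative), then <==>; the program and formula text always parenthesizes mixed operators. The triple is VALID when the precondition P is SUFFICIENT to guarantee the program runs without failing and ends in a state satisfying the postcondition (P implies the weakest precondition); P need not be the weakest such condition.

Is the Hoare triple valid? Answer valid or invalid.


Working backward. After the program, the postcondition c + 2*b - 6 != -6 || c - 2 == 1 must hold; in canonical form it is 2*b + c != 0 || c == 3.
Before b := c + 3: 3*c != -6 || c == 3
Before b := 2*b + 3*c - 3: 3*c != -6 || c == 3
Before b := b + 2: 3*c != -6 || c == 3
The weakest precondition is 3*c != -6 || c == 3.
Check whether c == -2 implies it.
Countermodel: at the initial state c = -2, the precondition holds but the weakest precondition fails.
Answer: invalid


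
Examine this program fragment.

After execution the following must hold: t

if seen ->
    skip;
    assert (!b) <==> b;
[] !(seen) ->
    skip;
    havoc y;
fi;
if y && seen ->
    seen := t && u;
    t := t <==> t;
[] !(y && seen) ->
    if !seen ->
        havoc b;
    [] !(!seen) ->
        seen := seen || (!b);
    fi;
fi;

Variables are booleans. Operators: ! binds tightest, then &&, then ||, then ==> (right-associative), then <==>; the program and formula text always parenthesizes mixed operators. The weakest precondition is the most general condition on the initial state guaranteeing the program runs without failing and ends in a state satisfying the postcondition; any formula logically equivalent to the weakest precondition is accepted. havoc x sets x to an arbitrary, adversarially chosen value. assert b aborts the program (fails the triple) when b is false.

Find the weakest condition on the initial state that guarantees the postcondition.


Working backward. After the program, t must hold.
Then branch requires true; else branch requires ((!seen) ==> t) && (seen ==> t).
Before the if: (!(y && seen)) ==> (((!seen) ==> t) && (seen ==> t))
Then branch requires ((!b) <==> b) && ((!(y && seen)) ==> (((!seen) ==> t) && (seen ==> t))); else branch requires ((!seen) ==> (((!seen) ==> t) && (seen ==> t))) && ((!seen) ==> t) && (seen ==> t).
Before the if: (seen ==> (((!b) <==> b) && ((!(y && seen)) ==> (((!seen) ==> t) && (seen ==> t))))) && ((!seen) ==> (((!seen) ==> (((!seen) ==> t) && (seen ==> t))) && ((!seen) ==> t) && (seen ==> t)))
Answer: WP = (seen ==> (((!b) <==> b) && ((!(y && seen)) ==> (((!seen) ==> t) && (seen ==> t))))) && ((!seen) ==> (((!seen) ==> (((!seen) ==> t) && (seen ==> t))) && ((!seen) ==> t) && (seen ==> t)))


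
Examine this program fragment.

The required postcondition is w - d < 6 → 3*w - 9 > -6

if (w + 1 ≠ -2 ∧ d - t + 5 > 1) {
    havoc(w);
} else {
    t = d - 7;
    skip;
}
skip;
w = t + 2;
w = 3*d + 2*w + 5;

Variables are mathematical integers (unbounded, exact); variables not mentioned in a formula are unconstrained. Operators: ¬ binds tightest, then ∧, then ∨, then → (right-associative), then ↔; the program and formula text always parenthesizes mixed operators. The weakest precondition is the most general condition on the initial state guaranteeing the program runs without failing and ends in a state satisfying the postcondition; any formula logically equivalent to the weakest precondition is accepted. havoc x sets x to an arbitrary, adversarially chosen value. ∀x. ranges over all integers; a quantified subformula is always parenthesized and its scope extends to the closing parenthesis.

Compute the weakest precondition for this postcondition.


Working backward. After the program, the postcondition w - d < 6 → 3*w - 9 > -6 must hold; in canonical form it is w < d + 6 → 3*w > 3.
Before w := 3*d + 2*w + 5: 2*d + 2*w < 1 → 9*d + 6*w > -12
Before w := t + 2: 2*d + 2*t < -3 → 9*d + 6*t > -24
Before skip: 2*d + 2*t < -3 → 9*d + 6*t > -24
Then branch requires 2*d + 2*t < -3 → 9*d + 6*t > -24; else branch requires 4*d < 11 → 15*d > 18.
Before the if: ((w ≠ -3 ∧ d > t - 4) → (2*d + 2*t < -3 → 9*d + 6*t > -24)) ∧ ((¬(w ≠ -3 ∧ d > t - 4)) → (4*d < 11 → 15*d > 18))
Answer: WP = ((w ≠ -3 ∧ d > t - 4) → (2*d + 2*t < -3 → 9*d + 6*t > -24)) ∧ ((¬(w ≠ -3 ∧ d > t - 4)) → (4*d < 11 → 15*d > 18))


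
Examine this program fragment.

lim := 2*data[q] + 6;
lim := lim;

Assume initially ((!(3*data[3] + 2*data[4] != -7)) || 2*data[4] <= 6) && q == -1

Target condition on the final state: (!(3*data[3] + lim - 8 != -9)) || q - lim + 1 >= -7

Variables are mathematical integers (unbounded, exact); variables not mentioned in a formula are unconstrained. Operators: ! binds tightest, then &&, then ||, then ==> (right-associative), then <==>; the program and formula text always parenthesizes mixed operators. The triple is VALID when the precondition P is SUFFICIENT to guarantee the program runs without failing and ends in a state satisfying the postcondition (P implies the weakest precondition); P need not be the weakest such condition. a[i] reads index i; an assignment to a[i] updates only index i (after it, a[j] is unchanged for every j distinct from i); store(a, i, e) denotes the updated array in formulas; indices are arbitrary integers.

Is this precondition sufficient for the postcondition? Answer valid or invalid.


Working backward. After the program, the postcondition (!(3*data[3] + lim - 8 != -9)) || q - lim + 1 >= -7 must hold; in canonical form it is (!(3*data[3] + lim != -1)) || q >= lim - 8.
Before lim := lim: (!(3*data[3] + lim != -1)) || q >= lim - 8
Before lim := 2*data[q] + 6: (!(3*data[3] + 2*data[q] != -7)) || q >= 2*data[q] - 2
The weakest precondition is (!(3*data[3] + 2*data[q] != -7)) || q >= 2*data[q] - 2.
Check whether ((!(3*data[3] + 2*data[4] != -7)) || 2*data[4] <= 6) && q == -1 implies it.
Countermodel: at the initial state data = {[-1] = 2, [3] = -4, [4] = 0, elsewhere 2}, q = -1, the precondition holds but the weakest precondition fails.
Answer: invalid


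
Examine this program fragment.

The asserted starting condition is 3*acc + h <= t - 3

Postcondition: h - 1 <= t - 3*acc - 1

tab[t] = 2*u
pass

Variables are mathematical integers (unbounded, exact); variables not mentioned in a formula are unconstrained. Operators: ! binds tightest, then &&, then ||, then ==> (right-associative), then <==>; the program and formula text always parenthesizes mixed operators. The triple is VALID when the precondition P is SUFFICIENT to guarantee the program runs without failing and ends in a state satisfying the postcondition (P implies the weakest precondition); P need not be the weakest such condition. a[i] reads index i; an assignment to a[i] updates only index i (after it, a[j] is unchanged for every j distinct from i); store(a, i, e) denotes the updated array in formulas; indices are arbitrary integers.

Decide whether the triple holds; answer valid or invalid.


Working backward. After the program, the postcondition h - 1 <= t - 3*acc - 1 must hold; in canonical form it is 3*acc + h <= t.
Before skip: 3*acc + h <= t
Before tab[t] := 2*u: 3*acc + h <= t
The weakest precondition is 3*acc + h <= t.
Check whether 3*acc + h <= t - 3 implies it.
Every state satisfying the precondition satisfies the weakest precondition: the implication holds.
Answer: valid


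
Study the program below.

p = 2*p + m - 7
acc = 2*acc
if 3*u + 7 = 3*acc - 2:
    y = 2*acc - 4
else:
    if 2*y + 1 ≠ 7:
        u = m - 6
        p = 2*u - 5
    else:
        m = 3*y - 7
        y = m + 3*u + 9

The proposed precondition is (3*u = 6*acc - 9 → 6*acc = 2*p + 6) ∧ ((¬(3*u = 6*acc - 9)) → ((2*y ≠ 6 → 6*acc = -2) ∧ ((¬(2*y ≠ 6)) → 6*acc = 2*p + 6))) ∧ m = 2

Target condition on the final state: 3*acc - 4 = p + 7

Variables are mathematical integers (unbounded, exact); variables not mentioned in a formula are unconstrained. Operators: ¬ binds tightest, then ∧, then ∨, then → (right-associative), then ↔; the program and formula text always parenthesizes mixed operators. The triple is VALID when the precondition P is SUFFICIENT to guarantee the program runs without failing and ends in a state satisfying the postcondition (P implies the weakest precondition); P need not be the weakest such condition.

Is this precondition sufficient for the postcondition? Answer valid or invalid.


Working backward. After the program, the postcondition 3*acc - 4 = p + 7 must hold; in canonical form it is 3*acc = p + 11.
Then branch requires 3*acc = p + 11; else branch requires (2*y ≠ 6 → 3*acc = 2*m - 6) ∧ ((¬(2*y ≠ 6)) → 3*acc = p + 11).
Before the if: (3*u = 3*acc - 9 → 3*acc = p + 11) ∧ ((¬(3*u = 3*acc - 9)) → ((2*y ≠ 6 → 3*acc = 2*m - 6) ∧ ((¬(2*y ≠ 6)) → 3*acc = p + 11)))
Before acc := 2*acc: (3*u = 6*acc - 9 → 6*acc = p + 11) ∧ ((¬(3*u = 6*acc - 9)) → ((2*y ≠ 6 → 6*acc = 2*m - 6) ∧ ((¬(2*y ≠ 6)) → 6*acc = p + 11)))
Before p := 2*p + m - 7: (3*u = 6*acc - 9 → 6*acc = m + 2*p + 4) ∧ ((¬(3*u = 6*acc - 9)) → ((2*y ≠ 6 → 6*acc = 2*m - 6) ∧ ((¬(2*y ≠ 6)) → 6*acc = m + 2*p + 4)))
The weakest precondition is (3*u = 6*acc - 9 → 6*acc = m + 2*p + 4) ∧ ((¬(3*u = 6*acc - 9)) → ((2*y ≠ 6 → 6*acc = 2*m - 6) ∧ ((¬(2*y ≠ 6)) → 6*acc = m + 2*p + 4))).
Check whether (3*u = 6*acc - 9 → 6*acc = 2*p + 6) ∧ ((¬(3*u = 6*acc - 9)) → ((2*y ≠ 6 → 6*acc = -2) ∧ ((¬(2*y ≠ 6)) → 6*acc = 2*p + 6))) ∧ m = 2 implies it.
Every state satisfying the precondition satisfies the weakest precondition: the implication holds.
Answer: valid


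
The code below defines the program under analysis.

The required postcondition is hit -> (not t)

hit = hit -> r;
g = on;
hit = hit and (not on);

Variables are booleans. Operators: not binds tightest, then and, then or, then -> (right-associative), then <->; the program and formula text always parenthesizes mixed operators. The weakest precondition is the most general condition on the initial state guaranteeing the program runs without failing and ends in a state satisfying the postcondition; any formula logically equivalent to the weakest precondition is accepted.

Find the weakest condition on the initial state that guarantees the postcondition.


Working backward. After the program, hit -> (not t) must hold.
Before hit := hit and (not on): (hit and (not on)) -> (not t)
Before g := on: (hit and (not on)) -> (not t)
Before hit := hit -> r: ((hit -> r) and (not on)) -> (not t)
Answer: WP = ((hit -> r) and (not on)) -> (not t)


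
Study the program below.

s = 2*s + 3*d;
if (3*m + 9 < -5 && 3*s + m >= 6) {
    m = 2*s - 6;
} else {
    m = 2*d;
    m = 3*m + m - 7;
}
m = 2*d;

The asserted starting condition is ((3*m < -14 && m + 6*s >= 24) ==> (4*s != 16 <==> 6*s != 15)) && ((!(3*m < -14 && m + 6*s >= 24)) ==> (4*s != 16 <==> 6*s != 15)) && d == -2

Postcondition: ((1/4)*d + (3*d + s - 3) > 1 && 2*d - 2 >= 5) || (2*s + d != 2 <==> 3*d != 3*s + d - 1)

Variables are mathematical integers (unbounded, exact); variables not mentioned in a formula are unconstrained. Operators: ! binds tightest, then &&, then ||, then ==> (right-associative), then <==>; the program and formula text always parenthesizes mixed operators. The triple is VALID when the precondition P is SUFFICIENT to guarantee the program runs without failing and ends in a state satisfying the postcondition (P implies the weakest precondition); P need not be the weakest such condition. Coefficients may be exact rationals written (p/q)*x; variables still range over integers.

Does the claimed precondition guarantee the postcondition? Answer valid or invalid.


Working backward. After the program, the postcondition ((1/4)*d + (3*d + s - 3) > 1 && 2*d - 2 >= 5) || (2*s + d != 2 <==> 3*d != 3*s + d - 1) must hold; in canonical form it is ((13/4)*d + s > 4 && 2*d >= 7) || (d + 2*s != 2 <==> 2*d != 3*s - 1).
Before m := 2*d: ((13/4)*d + s > 4 && 2*d >= 7) || (d + 2*s != 2 <==> 2*d != 3*s - 1)
Then branch requires ((13/4)*d + s > 4 && 2*d >= 7) || (d + 2*s != 2 <==> 2*d != 3*s - 1); else branch requires ((13/4)*d + s > 4 && 2*d >= 7) || (d + 2*s != 2 <==> 2*d != 3*s - 1).
Before the if: ((3*m < -14 && m + 3*s >= 6) ==> (((13/4)*d + s > 4 && 2*d >= 7) || (d + 2*s != 2 <==> 2*d != 3*s - 1))) && ((!(3*m < -14 && m + 3*s >= 6)) ==> (((13/4)*d + s > 4 && 2*d >= 7) || (d + 2*s != 2 <==> 2*d != 3*s - 1)))
Before s := 2*s + 3*d: ((3*m < -14 && 9*d + m + 6*s >= 6) ==> (((25/4)*d + 2*s > 4 && 2*d >= 7) || (7*d + 4*s != 2 <==> 7*d + 6*s != 1))) && ((!(3*m < -14 && 9*d + m + 6*s >= 6)) ==> (((25/4)*d + 2*s > 4 && 2*d >= 7) || (7*d + 4*s != 2 <==> 7*d + 6*s != 1)))
The weakest precondition is ((3*m < -14 && 9*d + m + 6*s >= 6) ==> (((25/4)*d + 2*s > 4 && 2*d >= 7) || (7*d + 4*s != 2 <==> 7*d + 6*s != 1))) && ((!(3*m < -14 && 9*d + m + 6*s >= 6)) ==> (((25/4)*d + 2*s > 4 && 2*d >= 7) || (7*d + 4*s != 2 <==> 7*d + 6*s != 1))).
Check whether ((3*m < -14 && m + 6*s >= 24) ==> (4*s != 16 <==> 6*s != 15)) && ((!(3*m < -14 && m + 6*s >= 24)) ==> (4*s != 16 <==> 6*s != 15)) && d == -2 implies it.
Every state satisfying the precondition satisfies the weakest precondition: the implication holds.
Answer: valid


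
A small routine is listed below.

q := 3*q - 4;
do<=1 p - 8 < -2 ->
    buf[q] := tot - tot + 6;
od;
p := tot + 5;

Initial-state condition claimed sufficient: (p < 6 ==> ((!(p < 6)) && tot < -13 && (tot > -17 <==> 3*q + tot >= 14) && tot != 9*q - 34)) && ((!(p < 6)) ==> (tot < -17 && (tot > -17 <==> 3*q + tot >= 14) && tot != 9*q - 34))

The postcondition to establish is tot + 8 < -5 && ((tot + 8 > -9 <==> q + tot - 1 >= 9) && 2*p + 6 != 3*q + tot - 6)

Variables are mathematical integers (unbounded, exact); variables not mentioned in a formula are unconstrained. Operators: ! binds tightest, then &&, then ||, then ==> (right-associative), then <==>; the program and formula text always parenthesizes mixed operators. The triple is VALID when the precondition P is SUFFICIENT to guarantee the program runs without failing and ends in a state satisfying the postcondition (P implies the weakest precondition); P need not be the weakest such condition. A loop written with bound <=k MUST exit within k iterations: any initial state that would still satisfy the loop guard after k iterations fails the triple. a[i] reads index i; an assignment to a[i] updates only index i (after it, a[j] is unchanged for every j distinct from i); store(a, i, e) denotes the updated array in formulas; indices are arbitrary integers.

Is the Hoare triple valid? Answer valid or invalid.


Working backward. After the program, the postcondition tot + 8 < -5 && ((tot + 8 > -9 <==> q + tot - 1 >= 9) && 2*p + 6 != 3*q + tot - 6) must hold; in canonical form it is tot < -13 && (tot > -17 <==> q + tot >= 10) && 2*p != 3*q + tot - 12.
Before p := tot + 5: tot < -13 && (tot > -17 <==> q + tot >= 10) && tot != 3*q - 22
Before the loop (bound <=1), unroll the exhaustion recursion (WP_0 = exit-now case; WP_j = one more guarded iteration, up to j = 1):
  WP_0: (!(p < 6)) && tot < -13 && (tot > -17 <==> q + tot >= 10) && tot != 3*q - 22
  WP_1: (p < 6 ==> ((!(p < 6)) && tot < -13 && (tot > -17 <==> q + tot >= 10) && tot != 3*q - 22)) && ((!(p < 6)) ==> (tot < -13 && (tot > -17 <==> q + tot >= 10) && tot != 3*q - 22))
So before the loop: (p < 6 ==> ((!(p < 6)) && tot < -13 && (tot > -17 <==> q + tot >= 10) && tot != 3*q - 22)) && ((!(p < 6)) ==> (tot < -13 && (tot > -17 <==> q + tot >= 10) && tot != 3*q - 22))
Before q := 3*q - 4: (p < 6 ==> ((!(p < 6)) && tot < -13 && (tot > -17 <==> 3*q + tot >= 14) && tot != 9*q - 34)) && ((!(p < 6)) ==> (tot < -13 && (tot > -17 <==> 3*q + tot >= 14) && tot != 9*q - 34))
The weakest precondition is (p < 6 ==> ((!(p < 6)) && tot < -13 && (tot > -17 <==> 3*q + tot >= 14) && tot != 9*q - 34)) && ((!(p < 6)) ==> (tot < -13 && (tot > -17 <==> 3*q + tot >= 14) && tot != 9*q - 34)).
Check whether (p < 6 ==> ((!(p < 6)) && tot < -13 && (tot > -17 <==> 3*q + tot >= 14) && tot != 9*q - 34)) && ((!(p < 6)) ==> (tot < -17 && (tot > -17 <==> 3*q + tot >= 14) && tot != 9*q - 34)) implies it.
Every state satisfying the precondition satisfies the weakest precondition: the implication holds.
Answer: valid


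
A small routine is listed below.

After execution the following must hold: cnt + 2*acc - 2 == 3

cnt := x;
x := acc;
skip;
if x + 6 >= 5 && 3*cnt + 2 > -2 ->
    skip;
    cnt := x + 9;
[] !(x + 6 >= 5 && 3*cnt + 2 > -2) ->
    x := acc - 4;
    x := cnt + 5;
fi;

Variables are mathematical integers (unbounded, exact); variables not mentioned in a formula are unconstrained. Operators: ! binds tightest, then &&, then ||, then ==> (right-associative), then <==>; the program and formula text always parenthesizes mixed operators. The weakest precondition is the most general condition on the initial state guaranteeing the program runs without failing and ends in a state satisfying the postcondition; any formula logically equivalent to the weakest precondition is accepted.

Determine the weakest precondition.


Working backward. After the program, the postcondition cnt + 2*acc - 2 == 3 must hold; in canonical form it is 2*acc + cnt == 5.
Then branch requires 2*acc + x == -4; else branch requires 2*acc + cnt == 5.
Before the if: ((x >= -1 && 3*cnt > -4) ==> 2*acc + x == -4) && ((!(x >= -1 && 3*cnt > -4)) ==> 2*acc + cnt == 5)
Before skip: ((x >= -1 && 3*cnt > -4) ==> 2*acc + x == -4) && ((!(x >= -1 && 3*cnt > -4)) ==> 2*acc + cnt == 5)
Before x := acc: ((acc >= -1 && 3*cnt > -4) ==> 3*acc == -4) && ((!(acc >= -1 && 3*cnt > -4)) ==> 2*acc + cnt == 5)
Before cnt := x: ((acc >= -1 && 3*x > -4) ==> 3*acc == -4) && ((!(acc >= -1 && 3*x > -4)) ==> 2*acc + x == 5)
Answer: WP = ((acc >= -1 && 3*x > -4) ==> 3*acc == -4) && ((!(acc >= -1 && 3*x > -4)) ==> 2*acc + x == 5)


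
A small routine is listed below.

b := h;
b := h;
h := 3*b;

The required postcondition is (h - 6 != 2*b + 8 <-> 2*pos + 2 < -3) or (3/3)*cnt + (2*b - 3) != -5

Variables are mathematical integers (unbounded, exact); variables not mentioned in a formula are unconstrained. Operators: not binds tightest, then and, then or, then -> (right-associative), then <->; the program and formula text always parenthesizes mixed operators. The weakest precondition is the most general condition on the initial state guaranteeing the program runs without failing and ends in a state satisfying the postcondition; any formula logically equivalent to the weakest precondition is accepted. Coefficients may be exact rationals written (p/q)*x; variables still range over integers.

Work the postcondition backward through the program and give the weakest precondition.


Working backward. After the program, the postcondition (h - 6 != 2*b + 8 <-> 2*pos + 2 < -3) or (3/3)*cnt + (2*b - 3) != -5 must hold; in canonical form it is (h != 2*b + 14 <-> 2*pos < -5) or 2*b + cnt != -2.
Before h := 3*b: (b != 14 <-> 2*pos < -5) or 2*b + cnt != -2
Before b := h: (h != 14 <-> 2*pos < -5) or cnt + 2*h != -2
Before b := h: (h != 14 <-> 2*pos < -5) or cnt + 2*h != -2
Answer: WP = (h != 14 <-> 2*pos < -5) or cnt + 2*h != -2


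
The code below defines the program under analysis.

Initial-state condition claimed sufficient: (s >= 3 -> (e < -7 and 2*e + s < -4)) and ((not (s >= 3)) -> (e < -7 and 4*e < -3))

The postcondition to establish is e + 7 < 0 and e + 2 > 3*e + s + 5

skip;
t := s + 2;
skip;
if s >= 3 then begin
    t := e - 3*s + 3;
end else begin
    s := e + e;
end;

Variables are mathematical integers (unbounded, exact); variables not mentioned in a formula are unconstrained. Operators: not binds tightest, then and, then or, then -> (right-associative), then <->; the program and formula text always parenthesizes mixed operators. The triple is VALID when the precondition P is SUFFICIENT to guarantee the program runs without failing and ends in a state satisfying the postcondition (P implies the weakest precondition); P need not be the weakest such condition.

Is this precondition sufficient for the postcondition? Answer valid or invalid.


Working backward. After the program, the postcondition e + 7 < 0 and e + 2 > 3*e + s + 5 must hold; in canonical form it is e < -7 and 2*e + s < -3.
Then branch requires e < -7 and 2*e + s < -3; else branch requires e < -7 and 4*e < -3.
Before the if: (s >= 3 -> (e < -7 and 2*e + s < -3)) and ((not (s >= 3)) -> (e < -7 and 4*e < -3))
Before skip: (s >= 3 -> (e < -7 and 2*e + s < -3)) and ((not (s >= 3)) -> (e < -7 and 4*e < -3))
Before t := s + 2: (s >= 3 -> (e < -7 and 2*e + s < -3)) and ((not (s >= 3)) -> (e < -7 and 4*e < -3))
Before skip: (s >= 3 -> (e < -7 and 2*e + s < -3)) and ((not (s >= 3)) -> (e < -7 and 4*e < -3))
The weakest precondition is (s >= 3 -> (e < -7 and 2*e + s < -3)) and ((not (s >= 3)) -> (e < -7 and 4*e < -3)).
Check whether (s >= 3 -> (e < -7 and 2*e + s < -4)) and ((not (s >= 3)) -> (e < -7 and 4*e < -3)) implies it.
Every state satisfying the precondition satisfies the weakest precondition: the implication holds.
Answer: valid


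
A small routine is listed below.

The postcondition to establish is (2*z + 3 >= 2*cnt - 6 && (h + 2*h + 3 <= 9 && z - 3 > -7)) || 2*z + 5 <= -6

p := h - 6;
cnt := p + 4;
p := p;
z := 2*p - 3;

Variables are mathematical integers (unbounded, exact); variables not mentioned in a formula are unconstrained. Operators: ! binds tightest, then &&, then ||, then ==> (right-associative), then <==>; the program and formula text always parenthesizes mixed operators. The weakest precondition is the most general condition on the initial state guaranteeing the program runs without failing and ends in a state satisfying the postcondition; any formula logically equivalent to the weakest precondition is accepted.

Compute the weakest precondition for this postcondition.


Working backward. After the program, the postcondition (2*z + 3 >= 2*cnt - 6 && (h + 2*h + 3 <= 9 && z - 3 > -7)) || 2*z + 5 <= -6 must hold; in canonical form it is (2*z >= 2*cnt - 9 && 3*h <= 6 && z > -4) || 2*z <= -11.
Before z := 2*p - 3: (4*p >= 2*cnt - 3 && 3*h <= 6 && 2*p > -1) || 4*p <= -5
Before p := p: (4*p >= 2*cnt - 3 && 3*h <= 6 && 2*p > -1) || 4*p <= -5
Before cnt := p + 4: (2*p >= 5 && 3*h <= 6 && 2*p > -1) || 4*p <= -5
Before p := h - 6: (2*h >= 17 && 3*h <= 6 && 2*h > 11) || 4*h <= 19
Answer: WP = (2*h >= 17 && 3*h <= 6 && 2*h > 11) || 4*h <= 19
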